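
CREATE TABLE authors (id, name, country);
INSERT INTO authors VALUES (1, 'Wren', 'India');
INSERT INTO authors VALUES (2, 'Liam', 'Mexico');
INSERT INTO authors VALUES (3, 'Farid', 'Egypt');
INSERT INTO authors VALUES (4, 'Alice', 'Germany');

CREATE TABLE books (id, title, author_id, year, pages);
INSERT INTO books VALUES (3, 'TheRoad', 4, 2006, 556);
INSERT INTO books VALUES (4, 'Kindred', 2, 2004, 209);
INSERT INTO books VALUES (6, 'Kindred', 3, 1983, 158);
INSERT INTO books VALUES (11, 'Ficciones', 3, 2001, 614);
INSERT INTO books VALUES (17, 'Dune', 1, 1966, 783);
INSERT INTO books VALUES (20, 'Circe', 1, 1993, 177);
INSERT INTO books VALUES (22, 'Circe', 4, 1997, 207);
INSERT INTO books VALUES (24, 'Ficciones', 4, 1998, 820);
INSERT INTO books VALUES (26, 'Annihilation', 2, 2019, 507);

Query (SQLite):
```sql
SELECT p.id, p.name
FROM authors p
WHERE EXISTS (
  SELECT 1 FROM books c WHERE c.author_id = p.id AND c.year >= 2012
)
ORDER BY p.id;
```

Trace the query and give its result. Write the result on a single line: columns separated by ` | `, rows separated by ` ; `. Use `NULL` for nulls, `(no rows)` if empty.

For each authors row, check whether any books with matching author_id has year >= 2012.
Keep rows where that is true.

2 | Liam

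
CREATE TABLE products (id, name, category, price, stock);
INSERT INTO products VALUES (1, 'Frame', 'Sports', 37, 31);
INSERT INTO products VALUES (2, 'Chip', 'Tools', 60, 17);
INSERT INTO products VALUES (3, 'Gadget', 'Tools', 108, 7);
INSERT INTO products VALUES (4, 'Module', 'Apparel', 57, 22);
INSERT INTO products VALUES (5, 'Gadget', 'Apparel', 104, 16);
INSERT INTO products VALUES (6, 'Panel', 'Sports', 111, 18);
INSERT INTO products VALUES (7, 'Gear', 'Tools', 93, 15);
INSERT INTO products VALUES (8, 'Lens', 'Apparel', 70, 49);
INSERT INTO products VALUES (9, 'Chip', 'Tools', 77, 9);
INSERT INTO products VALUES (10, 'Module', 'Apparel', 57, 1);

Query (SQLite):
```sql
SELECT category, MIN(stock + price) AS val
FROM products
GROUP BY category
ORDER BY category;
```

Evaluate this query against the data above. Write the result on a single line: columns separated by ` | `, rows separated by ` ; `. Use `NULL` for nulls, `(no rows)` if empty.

Apparel | 58 ; Sports | 68 ; Tools | 77

For each row compute stock + price.
Group by category; take MIN of the expression per group.
  Apparel: ids {4, 5, 8, 10} → MIN(stock + price)=58
  Sports: ids {1, 6} → MIN(stock + price)=68
  Tools: ids {2, 3, 7, 9} → MIN(stock + price)=77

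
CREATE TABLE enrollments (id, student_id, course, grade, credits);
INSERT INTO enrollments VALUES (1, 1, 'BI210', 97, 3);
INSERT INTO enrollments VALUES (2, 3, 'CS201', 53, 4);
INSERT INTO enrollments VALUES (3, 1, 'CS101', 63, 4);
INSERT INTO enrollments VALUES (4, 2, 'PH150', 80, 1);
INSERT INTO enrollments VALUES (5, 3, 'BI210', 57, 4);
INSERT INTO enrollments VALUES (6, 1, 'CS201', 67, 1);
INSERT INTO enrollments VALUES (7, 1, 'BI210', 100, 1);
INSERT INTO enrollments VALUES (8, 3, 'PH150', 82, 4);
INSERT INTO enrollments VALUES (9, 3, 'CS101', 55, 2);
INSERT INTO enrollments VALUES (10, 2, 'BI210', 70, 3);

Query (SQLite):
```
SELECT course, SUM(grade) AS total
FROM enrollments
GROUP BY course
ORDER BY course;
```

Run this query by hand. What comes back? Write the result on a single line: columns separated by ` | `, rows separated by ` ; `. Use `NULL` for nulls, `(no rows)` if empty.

BI210 | 324 ; CS101 | 118 ; CS201 | 120 ; PH150 | 162

Partition enrollments by course; compute SUM(grade) within each group.
  BI210: ids {1, 5, 7, 10} → SUM(grade)=324
  CS101: ids {3, 9} → SUM(grade)=118
  CS201: ids {2, 6} → SUM(grade)=120
  PH150: ids {4, 8} → SUM(grade)=162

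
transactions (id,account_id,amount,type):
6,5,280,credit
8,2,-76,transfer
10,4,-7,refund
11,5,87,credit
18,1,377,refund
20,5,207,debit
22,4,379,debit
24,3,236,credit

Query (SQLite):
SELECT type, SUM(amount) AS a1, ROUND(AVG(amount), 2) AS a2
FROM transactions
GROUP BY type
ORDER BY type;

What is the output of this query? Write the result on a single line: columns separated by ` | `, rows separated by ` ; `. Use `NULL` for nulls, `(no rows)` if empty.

credit | 603 | 201 ; debit | 586 | 293 ; refund | 370 | 185 ; transfer | -76 | -76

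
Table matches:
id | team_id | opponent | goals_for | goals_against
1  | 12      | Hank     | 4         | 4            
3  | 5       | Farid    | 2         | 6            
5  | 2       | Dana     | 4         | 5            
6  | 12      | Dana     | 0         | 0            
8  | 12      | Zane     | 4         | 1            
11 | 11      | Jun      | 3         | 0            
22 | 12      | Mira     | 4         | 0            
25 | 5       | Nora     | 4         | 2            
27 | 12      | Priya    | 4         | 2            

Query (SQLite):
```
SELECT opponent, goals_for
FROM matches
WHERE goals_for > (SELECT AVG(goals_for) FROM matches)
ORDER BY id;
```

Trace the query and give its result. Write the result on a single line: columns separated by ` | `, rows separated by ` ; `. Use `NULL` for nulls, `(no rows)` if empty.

Hank | 4 ; Dana | 4 ; Zane | 4 ; Mira | 4 ; Nora | 4 ; Priya | 4

Scalar subquery: AVG(goals_for) over all matches rows = 3.222222 (≈; comparison uses full precision).
Keep rows where goals_for > that value.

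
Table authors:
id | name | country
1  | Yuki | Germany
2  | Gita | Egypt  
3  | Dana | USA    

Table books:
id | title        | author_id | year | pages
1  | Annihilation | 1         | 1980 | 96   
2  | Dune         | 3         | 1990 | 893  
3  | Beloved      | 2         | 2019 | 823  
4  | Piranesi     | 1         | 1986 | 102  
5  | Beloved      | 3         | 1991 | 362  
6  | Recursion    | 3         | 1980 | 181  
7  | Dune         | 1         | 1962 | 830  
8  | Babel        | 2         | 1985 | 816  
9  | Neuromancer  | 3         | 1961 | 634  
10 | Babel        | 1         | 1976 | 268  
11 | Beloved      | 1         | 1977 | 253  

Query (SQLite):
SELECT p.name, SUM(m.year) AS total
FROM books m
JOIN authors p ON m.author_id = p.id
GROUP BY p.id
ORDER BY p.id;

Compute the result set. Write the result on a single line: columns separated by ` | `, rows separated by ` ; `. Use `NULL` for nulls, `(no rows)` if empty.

Join each books row to its authors via author_id.
Group joined rows by authors.id; compute SUM(m.year) per group.
  1: ids {1, 4, 7, 10, 11} → SUM(m.year)=9881
  2: ids {3, 8} → SUM(m.year)=4004
  3: ids {2, 5, 6, 9} → SUM(m.year)=7922

Yuki | 9881 ; Gita | 4004 ; Dana | 7922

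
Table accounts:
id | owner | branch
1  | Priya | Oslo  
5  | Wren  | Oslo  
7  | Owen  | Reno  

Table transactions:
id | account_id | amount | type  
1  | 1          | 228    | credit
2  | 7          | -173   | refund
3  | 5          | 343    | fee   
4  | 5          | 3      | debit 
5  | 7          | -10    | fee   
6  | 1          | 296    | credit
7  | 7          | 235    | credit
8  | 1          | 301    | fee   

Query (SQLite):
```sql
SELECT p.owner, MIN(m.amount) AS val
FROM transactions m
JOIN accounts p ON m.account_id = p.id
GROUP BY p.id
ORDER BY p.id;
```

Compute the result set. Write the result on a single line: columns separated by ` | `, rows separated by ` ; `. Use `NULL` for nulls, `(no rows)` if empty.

Join each transactions row to its accounts via account_id.
Group joined rows by accounts.id; compute MIN(m.amount) per group.
  1: ids {1, 6, 8} → MIN(m.amount)=228
  5: ids {3, 4} → MIN(m.amount)=3
  7: ids {2, 5, 7} → MIN(m.amount)=-173

Priya | 228 ; Wren | 3 ; Owen | -173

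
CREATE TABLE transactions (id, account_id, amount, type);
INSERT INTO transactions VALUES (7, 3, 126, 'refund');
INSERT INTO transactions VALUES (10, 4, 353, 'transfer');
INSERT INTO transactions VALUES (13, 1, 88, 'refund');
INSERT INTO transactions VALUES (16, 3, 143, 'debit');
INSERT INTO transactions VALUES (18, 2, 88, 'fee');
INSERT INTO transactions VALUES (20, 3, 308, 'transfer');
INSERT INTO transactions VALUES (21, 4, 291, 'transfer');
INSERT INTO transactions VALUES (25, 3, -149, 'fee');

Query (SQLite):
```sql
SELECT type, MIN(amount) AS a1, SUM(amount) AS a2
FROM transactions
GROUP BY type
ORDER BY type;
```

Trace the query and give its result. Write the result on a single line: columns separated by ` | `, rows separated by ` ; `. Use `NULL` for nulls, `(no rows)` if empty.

debit | 143 | 143 ; fee | -149 | -61 ; refund | 88 | 214 ; transfer | 291 | 952

Group transactions by type.
Per group compute: MIN(amount), SUM(amount).
  debit: ids {16} → MIN(amount)=143, SUM(amount)=143
  fee: ids {18, 25} → MIN(amount)=-149, SUM(amount)=-61
  refund: ids {7, 13} → MIN(amount)=88, SUM(amount)=214
  transfer: ids {10, 20, 21} → MIN(amount)=291, SUM(amount)=952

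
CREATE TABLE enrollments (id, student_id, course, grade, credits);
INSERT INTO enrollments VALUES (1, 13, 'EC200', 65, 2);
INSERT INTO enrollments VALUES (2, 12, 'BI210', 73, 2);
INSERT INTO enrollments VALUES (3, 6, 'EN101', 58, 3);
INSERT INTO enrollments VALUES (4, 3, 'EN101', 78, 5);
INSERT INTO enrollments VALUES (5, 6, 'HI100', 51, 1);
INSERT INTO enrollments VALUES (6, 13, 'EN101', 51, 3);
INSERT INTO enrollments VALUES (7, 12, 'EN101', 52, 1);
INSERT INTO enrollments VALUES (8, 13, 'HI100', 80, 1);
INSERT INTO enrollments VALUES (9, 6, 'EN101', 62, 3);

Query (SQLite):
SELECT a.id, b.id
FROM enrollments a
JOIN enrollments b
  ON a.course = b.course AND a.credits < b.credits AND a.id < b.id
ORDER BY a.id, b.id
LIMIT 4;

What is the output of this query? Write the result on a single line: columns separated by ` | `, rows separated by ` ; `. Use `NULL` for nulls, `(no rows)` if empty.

3 | 4 ; 7 | 9

Pairs (a,b) with same course, a.credits < b.credits, a.id < b.id.
course groups: BI210:{2} EC200:{1} EN101:{3,4,6,7,9} HI100:{5,8}
Ordered by (a.id, b.id); first 4.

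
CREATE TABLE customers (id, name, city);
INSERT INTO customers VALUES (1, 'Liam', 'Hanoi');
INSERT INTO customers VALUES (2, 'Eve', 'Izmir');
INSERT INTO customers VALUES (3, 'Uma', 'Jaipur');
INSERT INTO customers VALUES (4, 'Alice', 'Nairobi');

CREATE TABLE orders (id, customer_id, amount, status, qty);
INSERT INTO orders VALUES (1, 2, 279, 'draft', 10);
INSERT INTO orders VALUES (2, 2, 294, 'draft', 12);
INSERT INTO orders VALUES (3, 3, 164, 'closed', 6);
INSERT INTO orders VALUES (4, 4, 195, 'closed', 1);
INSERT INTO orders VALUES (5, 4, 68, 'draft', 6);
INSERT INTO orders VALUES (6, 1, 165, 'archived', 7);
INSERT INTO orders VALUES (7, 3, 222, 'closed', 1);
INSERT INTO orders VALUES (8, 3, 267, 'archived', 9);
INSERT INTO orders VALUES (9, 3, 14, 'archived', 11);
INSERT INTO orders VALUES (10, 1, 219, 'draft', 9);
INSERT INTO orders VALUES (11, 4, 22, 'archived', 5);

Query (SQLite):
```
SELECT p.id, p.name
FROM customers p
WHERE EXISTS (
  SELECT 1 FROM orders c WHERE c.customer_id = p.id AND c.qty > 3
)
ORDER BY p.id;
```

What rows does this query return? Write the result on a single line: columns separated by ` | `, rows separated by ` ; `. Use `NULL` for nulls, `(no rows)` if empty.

For each customers row, check whether any orders with matching customer_id has qty > 3.
Keep rows where that is true.

1 | Liam ; 2 | Eve ; 3 | Uma ; 4 | Alice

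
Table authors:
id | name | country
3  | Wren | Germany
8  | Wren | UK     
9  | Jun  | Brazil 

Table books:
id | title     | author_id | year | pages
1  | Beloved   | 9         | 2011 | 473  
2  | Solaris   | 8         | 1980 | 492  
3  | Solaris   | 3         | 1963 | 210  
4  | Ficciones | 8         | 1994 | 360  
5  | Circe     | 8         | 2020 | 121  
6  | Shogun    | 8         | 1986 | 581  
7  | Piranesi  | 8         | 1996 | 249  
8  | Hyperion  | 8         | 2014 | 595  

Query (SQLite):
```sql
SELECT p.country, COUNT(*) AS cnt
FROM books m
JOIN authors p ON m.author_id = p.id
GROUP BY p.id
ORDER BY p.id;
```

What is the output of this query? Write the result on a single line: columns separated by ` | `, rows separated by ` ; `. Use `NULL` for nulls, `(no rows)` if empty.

Germany | 1 ; UK | 6 ; Brazil | 1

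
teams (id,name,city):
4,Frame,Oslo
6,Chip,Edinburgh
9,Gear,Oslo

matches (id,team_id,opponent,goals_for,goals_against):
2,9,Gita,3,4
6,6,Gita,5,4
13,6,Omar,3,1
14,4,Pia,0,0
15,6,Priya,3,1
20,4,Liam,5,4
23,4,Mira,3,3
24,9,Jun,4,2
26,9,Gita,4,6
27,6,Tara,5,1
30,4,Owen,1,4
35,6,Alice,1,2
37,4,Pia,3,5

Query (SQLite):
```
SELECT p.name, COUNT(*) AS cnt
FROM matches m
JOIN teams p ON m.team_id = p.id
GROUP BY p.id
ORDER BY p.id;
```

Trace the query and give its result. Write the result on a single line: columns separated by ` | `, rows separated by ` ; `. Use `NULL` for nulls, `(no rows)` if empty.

Frame | 5 ; Chip | 5 ; Gear | 3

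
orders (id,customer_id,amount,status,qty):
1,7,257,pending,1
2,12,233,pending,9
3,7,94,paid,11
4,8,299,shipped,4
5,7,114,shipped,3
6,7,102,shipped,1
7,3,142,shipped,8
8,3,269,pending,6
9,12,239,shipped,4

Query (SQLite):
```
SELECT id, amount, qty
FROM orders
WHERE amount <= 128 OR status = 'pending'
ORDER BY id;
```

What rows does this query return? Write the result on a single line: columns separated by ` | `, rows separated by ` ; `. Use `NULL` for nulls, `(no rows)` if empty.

amount <= 128: ids {3, 5, 6}
status = 'pending': ids {1, 2, 8}
Combine with OR.

1 | 257 | 1 ; 2 | 233 | 9 ; 3 | 94 | 11 ; 5 | 114 | 3 ; 6 | 102 | 1 ; 8 | 269 | 6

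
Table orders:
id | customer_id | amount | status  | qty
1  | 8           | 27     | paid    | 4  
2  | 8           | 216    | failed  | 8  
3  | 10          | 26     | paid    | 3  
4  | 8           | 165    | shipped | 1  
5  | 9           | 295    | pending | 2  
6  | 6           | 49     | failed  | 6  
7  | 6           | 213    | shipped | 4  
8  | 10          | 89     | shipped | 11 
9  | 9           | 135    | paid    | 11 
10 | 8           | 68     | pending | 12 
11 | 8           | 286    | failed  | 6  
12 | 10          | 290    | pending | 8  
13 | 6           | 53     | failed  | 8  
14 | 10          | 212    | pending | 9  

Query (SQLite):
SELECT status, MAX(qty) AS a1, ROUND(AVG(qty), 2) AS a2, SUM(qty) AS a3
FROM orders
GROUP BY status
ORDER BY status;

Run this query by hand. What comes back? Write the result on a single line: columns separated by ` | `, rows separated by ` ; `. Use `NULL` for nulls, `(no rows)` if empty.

failed | 8 | 7 | 28 ; paid | 11 | 6 | 18 ; pending | 12 | 7.75 | 31 ; shipped | 11 | 5.33 | 16

Group orders by status.
Per group compute: MAX(qty), ROUND(AVG(qty), 2), SUM(qty).
  failed: ids {2, 6, 11, 13} → MAX(qty)=8, ROUND(AVG(qty), 2)=7, SUM(qty)=28
  paid: ids {1, 3, 9} → MAX(qty)=11, ROUND(AVG(qty), 2)=6, SUM(qty)=18
  pending: ids {5, 10, 12, 14} → MAX(qty)=12, ROUND(AVG(qty), 2)=7.75, SUM(qty)=31
  shipped: ids {4, 7, 8} → MAX(qty)=11, ROUND(AVG(qty), 2)=5.33, SUM(qty)=16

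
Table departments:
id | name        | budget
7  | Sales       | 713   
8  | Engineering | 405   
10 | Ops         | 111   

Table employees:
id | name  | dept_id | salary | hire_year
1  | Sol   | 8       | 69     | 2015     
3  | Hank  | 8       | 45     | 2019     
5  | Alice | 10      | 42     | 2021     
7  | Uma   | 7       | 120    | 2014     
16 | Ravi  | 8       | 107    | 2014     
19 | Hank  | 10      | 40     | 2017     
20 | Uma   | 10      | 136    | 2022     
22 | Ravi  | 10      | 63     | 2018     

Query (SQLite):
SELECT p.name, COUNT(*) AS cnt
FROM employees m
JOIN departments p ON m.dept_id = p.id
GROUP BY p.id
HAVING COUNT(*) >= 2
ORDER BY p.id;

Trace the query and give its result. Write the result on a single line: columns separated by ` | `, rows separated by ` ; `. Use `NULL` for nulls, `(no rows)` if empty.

Engineering | 3 ; Ops | 4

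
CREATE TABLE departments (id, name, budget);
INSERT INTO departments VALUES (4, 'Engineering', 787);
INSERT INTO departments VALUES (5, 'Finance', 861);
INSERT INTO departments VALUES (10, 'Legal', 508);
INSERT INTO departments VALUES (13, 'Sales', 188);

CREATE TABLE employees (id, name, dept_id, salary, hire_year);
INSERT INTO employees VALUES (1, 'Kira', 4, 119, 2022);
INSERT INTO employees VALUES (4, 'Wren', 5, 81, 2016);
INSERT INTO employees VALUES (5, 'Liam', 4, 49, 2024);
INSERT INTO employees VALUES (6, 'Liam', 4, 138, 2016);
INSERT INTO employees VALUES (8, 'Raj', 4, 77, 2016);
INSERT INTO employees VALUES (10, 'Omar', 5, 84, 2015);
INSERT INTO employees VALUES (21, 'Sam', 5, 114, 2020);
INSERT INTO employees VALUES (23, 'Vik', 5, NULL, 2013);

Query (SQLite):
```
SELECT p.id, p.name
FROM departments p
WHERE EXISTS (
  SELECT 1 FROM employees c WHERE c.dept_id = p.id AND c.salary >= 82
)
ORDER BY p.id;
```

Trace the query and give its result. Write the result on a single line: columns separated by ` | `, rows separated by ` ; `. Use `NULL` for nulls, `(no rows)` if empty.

For each departments row, check whether any employees with matching dept_id has salary >= 82.
Keep rows where that is true.

4 | Engineering ; 5 | Finance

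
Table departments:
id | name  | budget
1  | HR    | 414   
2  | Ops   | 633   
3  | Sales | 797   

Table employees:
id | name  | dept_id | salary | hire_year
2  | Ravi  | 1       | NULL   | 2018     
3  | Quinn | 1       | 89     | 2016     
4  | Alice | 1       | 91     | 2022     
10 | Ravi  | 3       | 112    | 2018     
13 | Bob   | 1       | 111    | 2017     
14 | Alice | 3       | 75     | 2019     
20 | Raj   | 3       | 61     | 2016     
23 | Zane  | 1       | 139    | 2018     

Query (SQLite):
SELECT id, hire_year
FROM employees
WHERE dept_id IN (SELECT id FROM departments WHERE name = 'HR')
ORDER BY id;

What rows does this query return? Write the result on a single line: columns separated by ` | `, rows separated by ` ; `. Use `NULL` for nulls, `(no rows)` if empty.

2 | 2018 ; 3 | 2016 ; 4 | 2022 ; 13 | 2017 ; 23 | 2018

Inner query: departments.id where name = 'HR'.
Outer: keep employees rows whose dept_id is in that set.
Inner query → {1}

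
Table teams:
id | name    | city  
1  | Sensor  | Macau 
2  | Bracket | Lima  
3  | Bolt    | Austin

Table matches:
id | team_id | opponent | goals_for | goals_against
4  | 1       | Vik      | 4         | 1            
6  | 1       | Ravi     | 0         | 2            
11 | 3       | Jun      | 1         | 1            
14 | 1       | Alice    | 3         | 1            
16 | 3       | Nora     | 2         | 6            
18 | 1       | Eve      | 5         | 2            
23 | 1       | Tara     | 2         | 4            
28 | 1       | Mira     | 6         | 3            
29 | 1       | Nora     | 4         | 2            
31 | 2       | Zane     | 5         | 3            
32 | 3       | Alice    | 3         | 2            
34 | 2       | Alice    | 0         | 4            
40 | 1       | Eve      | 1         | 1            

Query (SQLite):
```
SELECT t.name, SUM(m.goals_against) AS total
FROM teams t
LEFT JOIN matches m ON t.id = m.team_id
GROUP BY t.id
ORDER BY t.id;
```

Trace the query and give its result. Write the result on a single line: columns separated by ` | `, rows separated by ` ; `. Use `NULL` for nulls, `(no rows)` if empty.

LEFT JOIN keeps every teams row; unmatched ones get NULL for matches columns.
Group by teams.id and compute SUM(m.goals_against). SUM over an all-NULL group is NULL.
  1: ids {4, 6, 14, 18, 23, 28, 29, 40} → SUM(m.goals_against)=16
  2: ids {31, 34} → SUM(m.goals_against)=7
  3: ids {11, 16, 32} → SUM(m.goals_against)=9

Sensor | 16 ; Bracket | 7 ; Bolt | 9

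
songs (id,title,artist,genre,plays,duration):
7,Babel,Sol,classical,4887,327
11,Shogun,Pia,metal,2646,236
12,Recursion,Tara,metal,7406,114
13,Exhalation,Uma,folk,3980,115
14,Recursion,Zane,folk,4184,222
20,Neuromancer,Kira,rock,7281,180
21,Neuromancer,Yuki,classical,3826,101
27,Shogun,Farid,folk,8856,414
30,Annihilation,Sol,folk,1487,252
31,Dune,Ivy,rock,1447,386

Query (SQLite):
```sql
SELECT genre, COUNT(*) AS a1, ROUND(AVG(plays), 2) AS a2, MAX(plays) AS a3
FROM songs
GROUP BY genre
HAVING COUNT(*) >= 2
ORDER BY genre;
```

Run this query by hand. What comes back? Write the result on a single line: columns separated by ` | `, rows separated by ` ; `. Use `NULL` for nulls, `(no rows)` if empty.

Group songs by genre.
Per group compute: COUNT(*), ROUND(AVG(plays), 2), MAX(plays).
HAVING: drop groups with fewer than 2 rows.
  classical: ids {7, 21} → COUNT(*)=2, ROUND(AVG(plays), 2)=4356.5, MAX(plays)=4887
  folk: ids {13, 14, 27, 30} → COUNT(*)=4, ROUND(AVG(plays), 2)=4626.75, MAX(plays)=8856
  metal: ids {11, 12} → COUNT(*)=2, ROUND(AVG(plays), 2)=5026, MAX(plays)=7406
  rock: ids {20, 31} → COUNT(*)=2, ROUND(AVG(plays), 2)=4364, MAX(plays)=7281

classical | 2 | 4356.5 | 4887 ; folk | 4 | 4626.75 | 8856 ; metal | 2 | 5026 | 7406 ; rock | 2 | 4364 | 7281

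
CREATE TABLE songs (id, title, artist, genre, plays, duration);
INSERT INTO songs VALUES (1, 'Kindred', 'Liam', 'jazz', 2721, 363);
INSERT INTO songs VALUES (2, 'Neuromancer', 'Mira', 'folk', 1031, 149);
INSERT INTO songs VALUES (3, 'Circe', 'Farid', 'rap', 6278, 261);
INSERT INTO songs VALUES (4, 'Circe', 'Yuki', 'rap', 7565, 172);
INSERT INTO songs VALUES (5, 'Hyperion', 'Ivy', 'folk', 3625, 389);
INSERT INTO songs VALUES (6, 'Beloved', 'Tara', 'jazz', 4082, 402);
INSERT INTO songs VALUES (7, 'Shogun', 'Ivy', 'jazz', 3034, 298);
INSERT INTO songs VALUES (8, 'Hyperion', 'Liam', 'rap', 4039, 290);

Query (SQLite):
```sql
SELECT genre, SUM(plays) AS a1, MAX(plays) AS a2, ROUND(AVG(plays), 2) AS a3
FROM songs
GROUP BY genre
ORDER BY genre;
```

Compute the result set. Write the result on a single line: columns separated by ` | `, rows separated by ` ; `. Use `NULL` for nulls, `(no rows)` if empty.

folk | 4656 | 3625 | 2328 ; jazz | 9837 | 4082 | 3279 ; rap | 17882 | 7565 | 5960.67

Group songs by genre.
Per group compute: SUM(plays), MAX(plays), ROUND(AVG(plays), 2).
  folk: ids {2, 5} → SUM(plays)=4656, MAX(plays)=3625, ROUND(AVG(plays), 2)=2328
  jazz: ids {1, 6, 7} → SUM(plays)=9837, MAX(plays)=4082, ROUND(AVG(plays), 2)=3279
  rap: ids {3, 4, 8} → SUM(plays)=17882, MAX(plays)=7565, ROUND(AVG(plays), 2)=5960.67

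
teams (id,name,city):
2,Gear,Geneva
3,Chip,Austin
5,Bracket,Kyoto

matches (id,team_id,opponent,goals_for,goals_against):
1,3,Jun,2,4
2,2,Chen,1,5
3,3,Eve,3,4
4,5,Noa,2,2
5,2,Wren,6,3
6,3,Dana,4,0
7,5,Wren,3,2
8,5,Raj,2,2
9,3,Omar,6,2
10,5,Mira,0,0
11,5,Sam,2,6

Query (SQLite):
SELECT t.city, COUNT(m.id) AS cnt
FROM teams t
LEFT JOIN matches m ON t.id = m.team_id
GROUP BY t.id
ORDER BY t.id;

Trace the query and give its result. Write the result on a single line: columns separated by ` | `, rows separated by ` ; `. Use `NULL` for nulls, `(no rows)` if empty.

LEFT JOIN keeps every teams row; unmatched ones get NULL for matches columns.
Group by teams.id and compute COUNT(m.id). COUNT(col) of an all-NULL group is 0.
  2: ids {2, 5} → COUNT(m.id)=2
  3: ids {1, 3, 6, 9} → COUNT(m.id)=4
  5: ids {4, 7, 8, 10, 11} → COUNT(m.id)=5

Geneva | 2 ; Austin | 4 ; Kyoto | 5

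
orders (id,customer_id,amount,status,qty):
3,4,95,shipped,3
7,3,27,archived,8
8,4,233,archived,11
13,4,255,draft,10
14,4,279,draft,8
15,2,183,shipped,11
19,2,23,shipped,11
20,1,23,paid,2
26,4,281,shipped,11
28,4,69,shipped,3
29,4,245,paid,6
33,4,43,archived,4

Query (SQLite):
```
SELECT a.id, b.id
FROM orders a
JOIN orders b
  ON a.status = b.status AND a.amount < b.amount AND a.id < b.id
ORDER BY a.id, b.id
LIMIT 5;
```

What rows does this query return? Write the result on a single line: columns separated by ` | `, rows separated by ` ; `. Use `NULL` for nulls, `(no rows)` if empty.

Pairs (a,b) with same status, a.amount < b.amount, a.id < b.id.
status groups: archived:{7,8,33} draft:{13,14} paid:{20,29} shipped:{3,15,19,26,28}
Ordered by (a.id, b.id); first 5.

3 | 15 ; 3 | 26 ; 7 | 8 ; 7 | 33 ; 13 | 14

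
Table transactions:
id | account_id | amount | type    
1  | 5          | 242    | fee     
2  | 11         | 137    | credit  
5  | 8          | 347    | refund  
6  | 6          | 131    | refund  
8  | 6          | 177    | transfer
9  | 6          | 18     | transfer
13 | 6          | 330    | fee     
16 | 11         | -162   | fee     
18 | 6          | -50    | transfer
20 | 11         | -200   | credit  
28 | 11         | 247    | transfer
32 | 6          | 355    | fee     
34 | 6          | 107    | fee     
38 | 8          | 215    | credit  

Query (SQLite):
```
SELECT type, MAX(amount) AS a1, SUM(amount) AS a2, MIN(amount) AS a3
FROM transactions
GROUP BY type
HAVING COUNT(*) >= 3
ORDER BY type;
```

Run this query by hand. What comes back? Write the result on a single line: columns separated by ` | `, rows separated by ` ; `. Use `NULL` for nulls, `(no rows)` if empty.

credit | 215 | 152 | -200 ; fee | 355 | 872 | -162 ; transfer | 247 | 392 | -50

Group transactions by type.
Per group compute: MAX(amount), SUM(amount), MIN(amount).
HAVING: drop groups with fewer than 3 rows.
  credit: ids {2, 20, 38} → MAX(amount)=215, SUM(amount)=152, MIN(amount)=-200
  fee: ids {1, 13, 16, 32, 34} → MAX(amount)=355, SUM(amount)=872, MIN(amount)=-162
  refund: ids {5, 6} → MAX(amount)=347, SUM(amount)=478, MIN(amount)=131
  transfer: ids {8, 9, 18, 28} → MAX(amount)=247, SUM(amount)=392, MIN(amount)=-50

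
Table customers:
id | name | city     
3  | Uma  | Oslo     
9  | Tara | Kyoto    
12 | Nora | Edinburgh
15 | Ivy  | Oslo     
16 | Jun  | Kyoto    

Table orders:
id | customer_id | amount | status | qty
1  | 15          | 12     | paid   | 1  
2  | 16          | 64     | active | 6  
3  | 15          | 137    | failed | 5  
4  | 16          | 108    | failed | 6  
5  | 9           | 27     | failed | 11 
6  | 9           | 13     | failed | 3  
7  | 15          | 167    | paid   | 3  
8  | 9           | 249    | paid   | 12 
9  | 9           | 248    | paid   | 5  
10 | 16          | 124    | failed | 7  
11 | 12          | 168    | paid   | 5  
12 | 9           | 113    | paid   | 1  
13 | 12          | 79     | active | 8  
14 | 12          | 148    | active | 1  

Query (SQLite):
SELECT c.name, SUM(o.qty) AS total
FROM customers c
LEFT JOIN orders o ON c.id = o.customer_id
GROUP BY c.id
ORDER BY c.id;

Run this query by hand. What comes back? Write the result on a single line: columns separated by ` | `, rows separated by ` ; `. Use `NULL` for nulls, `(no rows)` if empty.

LEFT JOIN keeps every customers row; unmatched ones get NULL for orders columns.
Group by customers.id and compute SUM(o.qty). SUM over an all-NULL group is NULL.
  3: ids {—} → SUM(o.qty)=NULL
  9: ids {5, 6, 8, 9, 12} → SUM(o.qty)=32
  12: ids {11, 13, 14} → SUM(o.qty)=14
  15: ids {1, 3, 7} → SUM(o.qty)=9
  16: ids {2, 4, 10} → SUM(o.qty)=19

Uma | NULL ; Tara | 32 ; Nora | 14 ; Ivy | 9 ; Jun | 19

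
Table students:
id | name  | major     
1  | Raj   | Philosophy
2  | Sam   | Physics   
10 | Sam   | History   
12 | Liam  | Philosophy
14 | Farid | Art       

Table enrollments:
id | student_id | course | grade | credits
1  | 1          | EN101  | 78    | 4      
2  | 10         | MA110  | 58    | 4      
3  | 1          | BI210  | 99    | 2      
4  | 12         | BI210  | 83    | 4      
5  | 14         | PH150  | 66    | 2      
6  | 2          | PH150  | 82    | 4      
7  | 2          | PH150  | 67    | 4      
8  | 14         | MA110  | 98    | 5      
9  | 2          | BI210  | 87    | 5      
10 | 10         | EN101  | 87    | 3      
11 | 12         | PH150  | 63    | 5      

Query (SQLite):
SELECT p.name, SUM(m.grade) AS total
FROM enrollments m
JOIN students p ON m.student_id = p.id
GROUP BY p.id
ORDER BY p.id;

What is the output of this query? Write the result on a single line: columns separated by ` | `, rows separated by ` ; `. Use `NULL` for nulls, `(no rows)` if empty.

Join each enrollments row to its students via student_id.
Group joined rows by students.id; compute SUM(m.grade) per group.
  1: ids {1, 3} → SUM(m.grade)=177
  2: ids {6, 7, 9} → SUM(m.grade)=236
  10: ids {2, 10} → SUM(m.grade)=145
  12: ids {4, 11} → SUM(m.grade)=146
  14: ids {5, 8} → SUM(m.grade)=164

Raj | 177 ; Sam | 236 ; Sam | 145 ; Liam | 146 ; Farid | 164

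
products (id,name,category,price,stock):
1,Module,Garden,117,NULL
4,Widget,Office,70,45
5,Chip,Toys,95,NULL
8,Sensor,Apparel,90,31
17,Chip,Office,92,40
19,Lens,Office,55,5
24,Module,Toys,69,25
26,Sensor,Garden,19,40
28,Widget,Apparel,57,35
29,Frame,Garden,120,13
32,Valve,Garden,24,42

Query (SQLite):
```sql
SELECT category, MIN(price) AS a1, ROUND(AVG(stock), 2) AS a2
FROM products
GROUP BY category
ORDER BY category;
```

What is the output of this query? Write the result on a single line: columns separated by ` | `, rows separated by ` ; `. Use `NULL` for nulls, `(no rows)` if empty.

Group products by category.
Per group compute: MIN(price), ROUND(AVG(stock), 2).
  Apparel: ids {8, 28} → MIN(price)=57, ROUND(AVG(stock), 2)=33
  Garden: ids {1, 26, 29, 32} → MIN(price)=19, ROUND(AVG(stock), 2)=31.67
  Office: ids {4, 17, 19} → MIN(price)=55, ROUND(AVG(stock), 2)=30
  Toys: ids {5, 24} → MIN(price)=69, ROUND(AVG(stock), 2)=25

Apparel | 57 | 33 ; Garden | 19 | 31.67 ; Office | 55 | 30 ; Toys | 69 | 25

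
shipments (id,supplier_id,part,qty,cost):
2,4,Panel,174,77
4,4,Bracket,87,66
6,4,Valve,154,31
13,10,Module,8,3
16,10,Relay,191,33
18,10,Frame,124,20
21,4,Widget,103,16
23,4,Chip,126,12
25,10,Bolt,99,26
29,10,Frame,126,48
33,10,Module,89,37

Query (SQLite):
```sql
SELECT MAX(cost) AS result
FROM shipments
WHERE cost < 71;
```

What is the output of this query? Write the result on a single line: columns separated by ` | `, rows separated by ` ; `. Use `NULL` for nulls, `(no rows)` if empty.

66

Rows where cost < 71 → cost values: [66, 31, 3, 33, 20, 16, 12, 26, 48, 37].
MAX of non-NULL values = 66.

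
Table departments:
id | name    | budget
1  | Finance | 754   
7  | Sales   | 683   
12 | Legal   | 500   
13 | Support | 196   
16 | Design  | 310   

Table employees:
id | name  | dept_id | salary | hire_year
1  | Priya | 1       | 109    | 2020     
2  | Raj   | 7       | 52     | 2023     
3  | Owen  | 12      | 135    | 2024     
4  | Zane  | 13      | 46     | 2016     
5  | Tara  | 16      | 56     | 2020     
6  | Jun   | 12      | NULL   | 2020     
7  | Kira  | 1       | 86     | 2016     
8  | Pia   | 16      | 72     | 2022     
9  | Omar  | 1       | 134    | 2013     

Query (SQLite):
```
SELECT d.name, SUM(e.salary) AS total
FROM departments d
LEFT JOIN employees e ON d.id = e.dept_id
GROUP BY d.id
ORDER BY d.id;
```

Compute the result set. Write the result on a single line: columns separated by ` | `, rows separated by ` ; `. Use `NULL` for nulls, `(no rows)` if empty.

LEFT JOIN keeps every departments row; unmatched ones get NULL for employees columns.
Group by departments.id and compute SUM(e.salary). SUM over an all-NULL group is NULL.
  1: ids {1, 7, 9} → SUM(e.salary)=329
  7: ids {2} → SUM(e.salary)=52
  12: ids {3, 6} → SUM(e.salary)=135
  13: ids {4} → SUM(e.salary)=46
  16: ids {5, 8} → SUM(e.salary)=128

Finance | 329 ; Sales | 52 ; Legal | 135 ; Support | 46 ; Design | 128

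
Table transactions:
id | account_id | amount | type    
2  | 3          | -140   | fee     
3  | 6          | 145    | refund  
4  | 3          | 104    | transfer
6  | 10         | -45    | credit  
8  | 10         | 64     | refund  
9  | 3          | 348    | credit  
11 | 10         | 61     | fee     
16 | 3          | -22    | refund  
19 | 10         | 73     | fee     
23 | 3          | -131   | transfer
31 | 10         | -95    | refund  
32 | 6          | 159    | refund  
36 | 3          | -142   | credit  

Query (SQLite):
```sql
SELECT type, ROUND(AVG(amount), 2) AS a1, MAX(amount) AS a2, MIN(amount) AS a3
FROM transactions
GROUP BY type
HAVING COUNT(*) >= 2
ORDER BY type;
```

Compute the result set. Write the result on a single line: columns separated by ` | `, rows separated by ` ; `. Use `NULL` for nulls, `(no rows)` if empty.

Group transactions by type.
Per group compute: ROUND(AVG(amount), 2), MAX(amount), MIN(amount).
HAVING: drop groups with fewer than 2 rows.
  credit: ids {6, 9, 36} → ROUND(AVG(amount), 2)=53.67, MAX(amount)=348, MIN(amount)=-142
  fee: ids {2, 11, 19} → ROUND(AVG(amount), 2)=-2, MAX(amount)=73, MIN(amount)=-140
  refund: ids {3, 8, 16, 31, 32} → ROUND(AVG(amount), 2)=50.2, MAX(amount)=159, MIN(amount)=-95
  transfer: ids {4, 23} → ROUND(AVG(amount), 2)=-13.5, MAX(amount)=104, MIN(amount)=-131

credit | 53.67 | 348 | -142 ; fee | -2 | 73 | -140 ; refund | 50.2 | 159 | -95 ; transfer | -13.5 | 104 | -131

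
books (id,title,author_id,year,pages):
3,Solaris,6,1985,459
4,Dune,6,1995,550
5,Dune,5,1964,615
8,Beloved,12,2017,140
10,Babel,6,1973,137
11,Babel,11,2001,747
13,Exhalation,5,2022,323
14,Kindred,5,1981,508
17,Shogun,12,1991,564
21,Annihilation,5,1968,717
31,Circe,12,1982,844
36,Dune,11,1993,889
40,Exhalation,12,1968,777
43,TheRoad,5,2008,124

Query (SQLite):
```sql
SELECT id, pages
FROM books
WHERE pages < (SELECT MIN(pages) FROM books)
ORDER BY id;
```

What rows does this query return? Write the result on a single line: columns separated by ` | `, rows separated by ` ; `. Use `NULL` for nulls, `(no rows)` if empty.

(no rows)

Scalar subquery: MIN(pages) over all books rows = 124.
Keep rows where pages < that value.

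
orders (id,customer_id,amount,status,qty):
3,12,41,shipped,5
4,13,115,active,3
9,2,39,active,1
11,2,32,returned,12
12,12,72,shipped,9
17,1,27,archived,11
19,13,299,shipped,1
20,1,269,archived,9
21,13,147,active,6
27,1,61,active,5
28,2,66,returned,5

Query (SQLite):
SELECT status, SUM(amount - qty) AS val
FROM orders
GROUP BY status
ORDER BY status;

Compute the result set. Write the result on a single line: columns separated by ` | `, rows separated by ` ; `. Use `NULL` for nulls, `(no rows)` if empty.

For each row compute amount - qty.
Group by status; take SUM of the expression per group.
  active: ids {4, 9, 21, 27} → SUM(amount - qty)=347
  archived: ids {17, 20} → SUM(amount - qty)=276
  returned: ids {11, 28} → SUM(amount - qty)=81
  shipped: ids {3, 12, 19} → SUM(amount - qty)=397

active | 347 ; archived | 276 ; returned | 81 ; shipped | 397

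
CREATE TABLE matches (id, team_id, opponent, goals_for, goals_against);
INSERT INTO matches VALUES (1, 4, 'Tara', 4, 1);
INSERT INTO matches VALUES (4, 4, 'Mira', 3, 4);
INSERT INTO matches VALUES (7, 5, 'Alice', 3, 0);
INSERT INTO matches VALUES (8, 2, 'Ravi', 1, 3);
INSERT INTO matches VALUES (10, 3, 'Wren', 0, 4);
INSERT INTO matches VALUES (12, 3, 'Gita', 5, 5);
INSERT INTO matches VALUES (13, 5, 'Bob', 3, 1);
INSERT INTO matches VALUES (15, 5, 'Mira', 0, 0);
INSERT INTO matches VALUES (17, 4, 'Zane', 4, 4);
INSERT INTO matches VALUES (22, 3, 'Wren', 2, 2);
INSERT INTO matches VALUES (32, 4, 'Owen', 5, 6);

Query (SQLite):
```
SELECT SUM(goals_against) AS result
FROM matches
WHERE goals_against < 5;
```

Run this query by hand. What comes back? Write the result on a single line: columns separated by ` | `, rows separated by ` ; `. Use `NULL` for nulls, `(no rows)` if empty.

19

Rows where goals_against < 5 → goals_against values: [1, 4, 0, 3, 4, 1, 0, 4, 2].
SUM of non-NULL values = 19.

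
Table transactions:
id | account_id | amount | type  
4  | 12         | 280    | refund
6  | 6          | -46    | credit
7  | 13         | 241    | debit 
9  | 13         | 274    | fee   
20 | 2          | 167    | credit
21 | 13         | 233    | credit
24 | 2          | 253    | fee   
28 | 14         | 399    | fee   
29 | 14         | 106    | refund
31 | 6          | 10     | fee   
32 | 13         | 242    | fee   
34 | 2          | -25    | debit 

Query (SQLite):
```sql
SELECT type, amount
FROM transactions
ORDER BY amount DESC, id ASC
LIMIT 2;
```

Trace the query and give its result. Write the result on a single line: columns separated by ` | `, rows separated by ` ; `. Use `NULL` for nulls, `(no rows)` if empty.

fee | 399 ; refund | 280

Sort by amount desc, tiebreak id asc: (399, id=28), (280, id=4), (274, id=9), (253, id=24), (242, id=32) …. Take first 2.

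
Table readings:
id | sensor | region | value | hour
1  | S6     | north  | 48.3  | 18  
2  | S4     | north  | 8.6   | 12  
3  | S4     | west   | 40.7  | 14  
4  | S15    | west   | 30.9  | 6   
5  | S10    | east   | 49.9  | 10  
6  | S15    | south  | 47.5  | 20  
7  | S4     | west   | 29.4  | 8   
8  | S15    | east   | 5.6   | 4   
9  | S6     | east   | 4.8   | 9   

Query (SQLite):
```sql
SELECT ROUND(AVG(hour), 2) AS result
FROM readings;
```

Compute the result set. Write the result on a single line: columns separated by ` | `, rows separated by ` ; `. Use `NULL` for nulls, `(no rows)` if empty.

11.22

All hour values: [18, 12, 14, 6, 10, 20, 8, 4, 9].
AVG = 101 / 9 (rounded to 2 dp).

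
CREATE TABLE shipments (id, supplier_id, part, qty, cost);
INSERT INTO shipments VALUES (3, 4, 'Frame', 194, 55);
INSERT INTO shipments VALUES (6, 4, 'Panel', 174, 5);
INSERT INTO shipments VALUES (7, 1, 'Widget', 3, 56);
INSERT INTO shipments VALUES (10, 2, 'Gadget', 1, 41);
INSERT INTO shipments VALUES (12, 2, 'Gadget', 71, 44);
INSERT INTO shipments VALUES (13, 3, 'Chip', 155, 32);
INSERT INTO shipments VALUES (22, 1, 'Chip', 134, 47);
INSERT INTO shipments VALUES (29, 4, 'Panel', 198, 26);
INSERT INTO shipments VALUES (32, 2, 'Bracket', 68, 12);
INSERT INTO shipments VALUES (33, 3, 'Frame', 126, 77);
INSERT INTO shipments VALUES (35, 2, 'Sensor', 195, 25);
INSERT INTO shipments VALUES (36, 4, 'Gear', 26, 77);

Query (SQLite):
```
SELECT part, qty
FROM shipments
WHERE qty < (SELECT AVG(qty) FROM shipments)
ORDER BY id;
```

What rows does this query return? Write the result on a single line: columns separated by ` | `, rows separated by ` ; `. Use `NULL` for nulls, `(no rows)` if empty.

Widget | 3 ; Gadget | 1 ; Gadget | 71 ; Bracket | 68 ; Gear | 26

Scalar subquery: AVG(qty) over all shipments rows = 112.083333 (≈; comparison uses full precision).
Keep rows where qty < that value.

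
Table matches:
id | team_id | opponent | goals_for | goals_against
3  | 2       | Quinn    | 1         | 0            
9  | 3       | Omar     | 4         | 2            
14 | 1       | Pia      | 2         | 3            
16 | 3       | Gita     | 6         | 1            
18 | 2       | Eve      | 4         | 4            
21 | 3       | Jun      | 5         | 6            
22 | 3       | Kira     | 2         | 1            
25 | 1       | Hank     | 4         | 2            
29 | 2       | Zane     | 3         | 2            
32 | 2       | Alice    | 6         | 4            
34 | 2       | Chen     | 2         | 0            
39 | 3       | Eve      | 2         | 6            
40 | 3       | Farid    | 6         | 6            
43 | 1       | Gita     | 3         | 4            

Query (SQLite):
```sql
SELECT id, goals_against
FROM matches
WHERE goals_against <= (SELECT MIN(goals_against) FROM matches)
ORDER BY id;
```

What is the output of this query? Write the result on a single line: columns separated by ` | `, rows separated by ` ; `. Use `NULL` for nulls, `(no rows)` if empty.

Scalar subquery: MIN(goals_against) over all matches rows = 0.
Keep rows where goals_against <= that value.

3 | 0 ; 34 | 0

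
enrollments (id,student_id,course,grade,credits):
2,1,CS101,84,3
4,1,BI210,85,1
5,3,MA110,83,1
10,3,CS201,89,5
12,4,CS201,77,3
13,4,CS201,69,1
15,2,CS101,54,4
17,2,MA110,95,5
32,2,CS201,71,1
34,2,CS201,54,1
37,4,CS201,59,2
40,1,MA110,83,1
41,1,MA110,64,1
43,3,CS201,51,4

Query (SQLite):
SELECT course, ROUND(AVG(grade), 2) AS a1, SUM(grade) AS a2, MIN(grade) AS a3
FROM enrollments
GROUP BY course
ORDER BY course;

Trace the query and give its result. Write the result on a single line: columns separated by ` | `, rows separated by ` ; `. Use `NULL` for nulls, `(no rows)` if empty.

Group enrollments by course.
Per group compute: ROUND(AVG(grade), 2), SUM(grade), MIN(grade).
  BI210: ids {4} → ROUND(AVG(grade), 2)=85, SUM(grade)=85, MIN(grade)=85
  CS101: ids {2, 15} → ROUND(AVG(grade), 2)=69, SUM(grade)=138, MIN(grade)=54
  CS201: ids {10, 12, 13, 32, 34, 37, 43} → ROUND(AVG(grade), 2)=67.14, SUM(grade)=470, MIN(grade)=51
  MA110: ids {5, 17, 40, 41} → ROUND(AVG(grade), 2)=81.25, SUM(grade)=325, MIN(grade)=64

BI210 | 85 | 85 | 85 ; CS101 | 69 | 138 | 54 ; CS201 | 67.14 | 470 | 51 ; MA110 | 81.25 | 325 | 64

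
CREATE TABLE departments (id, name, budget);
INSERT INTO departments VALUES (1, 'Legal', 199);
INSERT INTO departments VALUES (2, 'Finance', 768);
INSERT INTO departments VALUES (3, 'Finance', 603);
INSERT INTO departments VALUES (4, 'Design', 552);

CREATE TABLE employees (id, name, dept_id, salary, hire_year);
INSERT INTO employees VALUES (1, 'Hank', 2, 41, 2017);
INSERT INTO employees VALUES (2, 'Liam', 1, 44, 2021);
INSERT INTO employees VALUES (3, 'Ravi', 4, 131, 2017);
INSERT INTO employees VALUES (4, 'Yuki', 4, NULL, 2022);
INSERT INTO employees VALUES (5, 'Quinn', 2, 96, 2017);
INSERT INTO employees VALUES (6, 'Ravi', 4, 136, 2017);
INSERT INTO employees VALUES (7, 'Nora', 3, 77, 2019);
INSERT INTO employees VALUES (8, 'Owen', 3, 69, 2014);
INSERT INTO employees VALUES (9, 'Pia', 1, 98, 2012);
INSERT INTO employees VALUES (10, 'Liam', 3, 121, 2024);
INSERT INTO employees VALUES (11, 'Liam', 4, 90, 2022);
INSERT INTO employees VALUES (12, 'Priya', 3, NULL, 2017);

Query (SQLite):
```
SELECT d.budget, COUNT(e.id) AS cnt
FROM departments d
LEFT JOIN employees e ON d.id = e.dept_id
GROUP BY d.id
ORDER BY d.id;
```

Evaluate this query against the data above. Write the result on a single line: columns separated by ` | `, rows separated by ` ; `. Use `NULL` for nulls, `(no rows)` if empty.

199 | 2 ; 768 | 2 ; 603 | 4 ; 552 | 4

LEFT JOIN keeps every departments row; unmatched ones get NULL for employees columns.
Group by departments.id and compute COUNT(e.id). COUNT(col) of an all-NULL group is 0.
  1: ids {2, 9} → COUNT(e.id)=2
  2: ids {1, 5} → COUNT(e.id)=2
  3: ids {7, 8, 10, 12} → COUNT(e.id)=4
  4: ids {3, 4, 6, 11} → COUNT(e.id)=4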